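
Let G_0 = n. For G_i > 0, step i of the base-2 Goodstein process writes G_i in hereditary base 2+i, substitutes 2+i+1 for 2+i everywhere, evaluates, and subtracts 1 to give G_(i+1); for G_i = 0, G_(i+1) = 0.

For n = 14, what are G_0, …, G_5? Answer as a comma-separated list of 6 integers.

14, 110, 1281, 18750, 326591, 5862840

14 —HB2→ 2^(2 + 1) + 2^2 + 2 —bump→ 3^(3 + 1) + 3^3 + 3 = 111 —(−1)→ 110
110 —HB3→ 3^(3 + 1) + 3^3 + 2 —bump→ 4^(4 + 1) + 4^4 + 2 = 1282 —(−1)→ 1281
1281 —HB4→ 4^(4 + 1) + 4^4 + 1 —bump→ 5^(5 + 1) + 5^5 + 1 = 18751 —(−1)→ 18750
18750 —HB5→ 5^(5 + 1) + 5^5 —bump→ 6^(6 + 1) + 6^6 = 326592 —(−1)→ 326591
326591 —HB6→ 6^(6 + 1) + 5·6^5 + 5·6^4 + 5·6^3 + 5·6^2 + 5·6 + 5 —bump→ 7^(7 + 1) + 5·7^5 + 5·7^4 + 5·7^3 + 5·7^2 + 5·7 + 5 = 5862841 —(−1)→ 5862840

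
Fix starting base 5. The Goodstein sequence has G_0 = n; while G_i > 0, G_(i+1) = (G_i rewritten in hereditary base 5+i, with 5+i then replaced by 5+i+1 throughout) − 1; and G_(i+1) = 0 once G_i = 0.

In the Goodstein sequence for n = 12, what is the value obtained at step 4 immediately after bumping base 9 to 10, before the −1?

16

i=0: 12 = 2·5 + 2 (b=5); 5→6: 2·6 + 2 = 14; 14−1 = 13
i=1: 13 = 2·6 + 1 (b=6); 6→7: 2·7 + 1 = 15; 15−1 = 14
i=2: 14 = 2·7 (b=7); 7→8: 2·8 = 16; 16−1 = 15
i=3: 15 = 8 + 7 (b=8); 8→9: 9 + 7 = 16; 16−1 = 15
i=4: 15 = 9 + 6 (b=9); 9→10: 10 + 6 = 16; 16−1 = 15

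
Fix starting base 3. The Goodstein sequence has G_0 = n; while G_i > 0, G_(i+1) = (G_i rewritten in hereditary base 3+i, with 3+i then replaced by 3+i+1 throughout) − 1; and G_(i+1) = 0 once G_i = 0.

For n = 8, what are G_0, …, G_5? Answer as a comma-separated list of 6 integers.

[0] 8 ≡ 2·3 + 2 (base 3). Lift 4: 10. −1: 9.
[1] 9 ≡ 2·4 + 1 (base 4). Lift 5: 11. −1: 10.
[2] 10 ≡ 2·5 (base 5). Lift 6: 12. −1: 11.
[3] 11 ≡ 6 + 5 (base 6). Lift 7: 12. −1: 11.
[4] 11 ≡ 7 + 4 (base 7). Lift 8: 12. −1: 11.

8, 9, 10, 11, 11, 11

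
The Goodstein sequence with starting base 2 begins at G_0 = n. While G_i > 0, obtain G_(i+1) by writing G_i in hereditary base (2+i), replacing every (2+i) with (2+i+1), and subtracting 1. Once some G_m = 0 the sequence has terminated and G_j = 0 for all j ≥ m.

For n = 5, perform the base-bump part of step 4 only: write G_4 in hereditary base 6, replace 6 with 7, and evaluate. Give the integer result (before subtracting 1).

G_0 = 5. HB_2(5) = 2^2 + 1. Bump = 28. G_1 = 27.
G_1 = 27. HB_3(27) = 3^3. Bump = 256. G_2 = 255.
G_2 = 255. HB_4(255) = 3·4^3 + 3·4^2 + 3·4 + 3. Bump = 468. G_3 = 467.
G_3 = 467. HB_5(467) = 3·5^3 + 3·5^2 + 3·5 + 2. Bump = 776. G_4 = 775.
G_4 = 775. HB_6(775) = 3·6^3 + 3·6^2 + 3·6 + 1. Bump = 1198. G_5 = 1197.

1198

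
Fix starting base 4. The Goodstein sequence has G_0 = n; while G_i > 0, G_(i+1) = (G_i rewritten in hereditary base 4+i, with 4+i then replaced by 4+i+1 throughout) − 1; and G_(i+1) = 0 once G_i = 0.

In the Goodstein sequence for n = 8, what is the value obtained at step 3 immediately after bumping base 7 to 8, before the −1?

(0) 8|_4 = 2·4 ↦ 2·5|_5 = 10 ⇒ 9
(1) 9|_5 = 5 + 4 ↦ 6 + 4|_6 = 10 ⇒ 9
(2) 9|_6 = 6 + 3 ↦ 7 + 3|_7 = 10 ⇒ 9
(3) 9|_7 = 7 + 2 ↦ 8 + 2|_8 = 10 ⇒ 9

10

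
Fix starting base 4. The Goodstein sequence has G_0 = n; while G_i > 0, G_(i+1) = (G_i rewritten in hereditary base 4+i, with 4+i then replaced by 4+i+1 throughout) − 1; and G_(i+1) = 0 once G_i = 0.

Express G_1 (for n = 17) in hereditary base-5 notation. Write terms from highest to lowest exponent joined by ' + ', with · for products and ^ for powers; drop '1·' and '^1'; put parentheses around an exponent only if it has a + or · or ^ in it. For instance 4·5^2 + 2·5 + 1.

G_0 = 17. HB_4(17) = 4^2 + 1. Bump = 26. G_1 = 25.
G_1 = 25. HB_5(25) = 5^2. Bump = 36. G_2 = 35.

5^2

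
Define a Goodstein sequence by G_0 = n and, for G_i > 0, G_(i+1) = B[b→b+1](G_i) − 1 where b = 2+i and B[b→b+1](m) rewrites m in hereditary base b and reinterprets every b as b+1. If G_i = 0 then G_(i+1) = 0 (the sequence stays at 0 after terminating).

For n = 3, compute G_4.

G_0=3  [base 2] 2 + 1  →[2↦3]→  3 + 1 = 4  −1 ⇒ G_1=3
G_1=3  [base 3] 3  →[3↦4]→  4 = 4  −1 ⇒ G_2=3
G_2=3  [base 4] 3  →[4↦5]→  3 = 3  −1 ⇒ G_3=2
G_3=2  [base 5] 2  →[5↦6]→  2 = 2  −1 ⇒ G_4=1
G_4=1  [base 6] 1  →[6↦7]→  1 = 1  −1 ⇒ G_5=0

1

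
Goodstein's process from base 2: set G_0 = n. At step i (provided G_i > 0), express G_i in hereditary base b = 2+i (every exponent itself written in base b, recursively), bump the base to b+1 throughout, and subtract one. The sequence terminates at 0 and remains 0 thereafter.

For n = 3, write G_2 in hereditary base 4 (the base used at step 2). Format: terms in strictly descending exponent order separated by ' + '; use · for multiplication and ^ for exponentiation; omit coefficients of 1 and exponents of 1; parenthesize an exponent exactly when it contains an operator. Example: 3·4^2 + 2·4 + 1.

3

G_0=3  [base 2] 2 + 1  →[2↦3]→  3 + 1 = 4  −1 ⇒ G_1=3
G_1=3  [base 3] 3  →[3↦4]→  4 = 4  −1 ⇒ G_2=3
G_2=3  [base 4] 3  →[4↦5]→  3 = 3  −1 ⇒ G_3=2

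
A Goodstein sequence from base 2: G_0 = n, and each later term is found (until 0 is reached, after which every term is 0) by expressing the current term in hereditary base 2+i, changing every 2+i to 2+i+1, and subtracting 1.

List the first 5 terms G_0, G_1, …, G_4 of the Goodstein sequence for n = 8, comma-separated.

8, 80, 553, 6310, 93395

G_0 = 8. HB_2(8) = 2^(2 + 1). Bump = 81. G_1 = 80.
G_1 = 80. HB_3(80) = 2·3^3 + 2·3^2 + 2·3 + 2. Bump = 554. G_2 = 553.
G_2 = 553. HB_4(553) = 2·4^4 + 2·4^2 + 2·4 + 1. Bump = 6311. G_3 = 6310.
G_3 = 6310. HB_5(6310) = 2·5^5 + 2·5^2 + 2·5. Bump = 93396. G_4 = 93395.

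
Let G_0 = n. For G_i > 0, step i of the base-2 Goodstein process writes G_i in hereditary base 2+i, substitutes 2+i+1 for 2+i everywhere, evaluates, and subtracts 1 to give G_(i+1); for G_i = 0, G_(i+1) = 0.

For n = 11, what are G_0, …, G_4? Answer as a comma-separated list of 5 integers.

11 —HB2→ 2^(2 + 1) + 2 + 1 —bump→ 3^(3 + 1) + 3 + 1 = 85 —(−1)→ 84
84 —HB3→ 3^(3 + 1) + 3 —bump→ 4^(4 + 1) + 4 = 1028 —(−1)→ 1027
1027 —HB4→ 4^(4 + 1) + 3 —bump→ 5^(5 + 1) + 3 = 15628 —(−1)→ 15627
15627 —HB5→ 5^(5 + 1) + 2 —bump→ 6^(6 + 1) + 2 = 279938 —(−1)→ 279937

11, 84, 1027, 15627, 279937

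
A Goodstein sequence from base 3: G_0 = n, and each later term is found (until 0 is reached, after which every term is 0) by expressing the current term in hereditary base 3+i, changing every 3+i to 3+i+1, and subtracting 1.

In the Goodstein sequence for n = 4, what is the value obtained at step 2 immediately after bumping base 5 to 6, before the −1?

4

(0) 4|_3 = 3 + 1 ↦ 4 + 1|_4 = 5 ⇒ 4
(1) 4|_4 = 4 ↦ 5|_5 = 5 ⇒ 4
(2) 4|_5 = 4 ↦ 4|_6 = 4 ⇒ 3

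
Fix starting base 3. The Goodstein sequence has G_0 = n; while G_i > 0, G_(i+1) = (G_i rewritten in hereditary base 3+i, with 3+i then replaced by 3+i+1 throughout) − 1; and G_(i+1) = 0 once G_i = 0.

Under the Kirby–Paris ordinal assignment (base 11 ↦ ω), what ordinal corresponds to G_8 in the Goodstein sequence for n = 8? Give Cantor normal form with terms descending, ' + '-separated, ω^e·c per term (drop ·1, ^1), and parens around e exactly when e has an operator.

(0) 8|_3 = 2·3 + 2 ↦ 2·4 + 2|_4 = 10 ⇒ 9
(1) 9|_4 = 2·4 + 1 ↦ 2·5 + 1|_5 = 11 ⇒ 10
(2) 10|_5 = 2·5 ↦ 2·6|_6 = 12 ⇒ 11
(3) 11|_6 = 6 + 5 ↦ 7 + 5|_7 = 12 ⇒ 11
(4) 11|_7 = 7 + 4 ↦ 8 + 4|_8 = 12 ⇒ 11
(5) 11|_8 = 8 + 3 ↦ 9 + 3|_9 = 12 ⇒ 11
(6) 11|_9 = 9 + 2 ↦ 10 + 2|_10 = 12 ⇒ 11
(7) 11|_10 = 10 + 1 ↦ 11 + 1|_11 = 12 ⇒ 11

ω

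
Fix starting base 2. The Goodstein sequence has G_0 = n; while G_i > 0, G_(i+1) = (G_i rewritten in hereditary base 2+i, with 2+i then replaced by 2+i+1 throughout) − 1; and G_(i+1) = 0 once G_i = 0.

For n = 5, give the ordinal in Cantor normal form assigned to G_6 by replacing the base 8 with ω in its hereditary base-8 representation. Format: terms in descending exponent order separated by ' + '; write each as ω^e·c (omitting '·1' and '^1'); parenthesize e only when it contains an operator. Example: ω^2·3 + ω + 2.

ω^3·3 + ω^2·3 + ω·2 + 7

G_0 = 5. HB_2(5) = 2^2 + 1. Bump = 28. G_1 = 27.
G_1 = 27. HB_3(27) = 3^3. Bump = 256. G_2 = 255.
G_2 = 255. HB_4(255) = 3·4^3 + 3·4^2 + 3·4 + 3. Bump = 468. G_3 = 467.
G_3 = 467. HB_5(467) = 3·5^3 + 3·5^2 + 3·5 + 2. Bump = 776. G_4 = 775.
G_4 = 775. HB_6(775) = 3·6^3 + 3·6^2 + 3·6 + 1. Bump = 1198. G_5 = 1197.
G_5 = 1197. HB_7(1197) = 3·7^3 + 3·7^2 + 3·7. Bump = 1752. G_6 = 1751.
G_6 = 1751. HB_8(1751) = 3·8^3 + 3·8^2 + 2·8 + 7. Bump = 2455. G_7 = 2454.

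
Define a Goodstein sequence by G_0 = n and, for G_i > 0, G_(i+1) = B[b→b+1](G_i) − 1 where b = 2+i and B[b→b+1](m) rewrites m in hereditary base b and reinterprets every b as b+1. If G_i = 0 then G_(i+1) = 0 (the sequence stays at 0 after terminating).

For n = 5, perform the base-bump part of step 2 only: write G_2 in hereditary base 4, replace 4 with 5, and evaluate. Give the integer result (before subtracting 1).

[0] 5 ≡ 2^2 + 1 (base 2). Lift 3: 28. −1: 27.
[1] 27 ≡ 3^3 (base 3). Lift 4: 256. −1: 255.
[2] 255 ≡ 3·4^3 + 3·4^2 + 3·4 + 3 (base 4). Lift 5: 468. −1: 467.

468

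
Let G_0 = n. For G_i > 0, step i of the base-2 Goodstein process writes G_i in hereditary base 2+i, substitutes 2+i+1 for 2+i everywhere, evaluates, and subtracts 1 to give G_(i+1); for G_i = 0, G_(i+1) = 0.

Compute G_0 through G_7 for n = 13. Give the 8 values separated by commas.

[0] 13 ≡ 2^(2 + 1) + 2^2 + 1 (base 2). Lift 3: 109. −1: 108.
[1] 108 ≡ 3^(3 + 1) + 3^3 (base 3). Lift 4: 1280. −1: 1279.
[2] 1279 ≡ 4^(4 + 1) + 3·4^3 + 3·4^2 + 3·4 + 3 (base 4). Lift 5: 16093. −1: 16092.
[3] 16092 ≡ 5^(5 + 1) + 3·5^3 + 3·5^2 + 3·5 + 2 (base 5). Lift 6: 280712. −1: 280711.
[4] 280711 ≡ 6^(6 + 1) + 3·6^3 + 3·6^2 + 3·6 + 1 (base 6). Lift 7: 5765999. −1: 5765998.
[5] 5765998 ≡ 7^(7 + 1) + 3·7^3 + 3·7^2 + 3·7 (base 7). Lift 8: 134219480. −1: 134219479.
[6] 134219479 ≡ 8^(8 + 1) + 3·8^3 + 3·8^2 + 2·8 + 7 (base 8). Lift 9: 3486786856. −1: 3486786855.

13, 108, 1279, 16092, 280711, 5765998, 134219479, 3486786855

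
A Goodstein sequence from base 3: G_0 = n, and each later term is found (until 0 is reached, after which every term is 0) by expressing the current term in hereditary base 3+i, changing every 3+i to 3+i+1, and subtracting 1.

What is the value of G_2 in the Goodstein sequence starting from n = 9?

17

[0] 9 ≡ 3^2 (base 3). Lift 4: 16. −1: 15.
[1] 15 ≡ 3·4 + 3 (base 4). Lift 5: 18. −1: 17.
[2] 17 ≡ 3·5 + 2 (base 5). Lift 6: 20. −1: 19.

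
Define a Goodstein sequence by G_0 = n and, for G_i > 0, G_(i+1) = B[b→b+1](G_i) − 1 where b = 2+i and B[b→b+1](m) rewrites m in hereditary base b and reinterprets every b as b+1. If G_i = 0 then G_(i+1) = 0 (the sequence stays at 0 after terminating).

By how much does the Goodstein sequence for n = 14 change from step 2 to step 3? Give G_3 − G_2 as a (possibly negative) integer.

17469

i=0: 14 = 2^(2 + 1) + 2^2 + 2 (b=2); 2→3: 3^(3 + 1) + 3^3 + 3 = 111; 111−1 = 110
i=1: 110 = 3^(3 + 1) + 3^3 + 2 (b=3); 3→4: 4^(4 + 1) + 4^4 + 2 = 1282; 1282−1 = 1281
i=2: 1281 = 4^(4 + 1) + 4^4 + 1 (b=4); 4→5: 5^(5 + 1) + 5^5 + 1 = 18751; 18751−1 = 18750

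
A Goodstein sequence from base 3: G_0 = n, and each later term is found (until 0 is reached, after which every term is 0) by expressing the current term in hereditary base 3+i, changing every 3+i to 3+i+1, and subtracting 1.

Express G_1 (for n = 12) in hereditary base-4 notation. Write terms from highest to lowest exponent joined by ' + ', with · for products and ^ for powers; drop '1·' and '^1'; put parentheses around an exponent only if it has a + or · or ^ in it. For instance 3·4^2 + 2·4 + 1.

4^2 + 3

G_0 = 12. HB_3(12) = 3^2 + 3. Bump = 20. G_1 = 19.
G_1 = 19. HB_4(19) = 4^2 + 3. Bump = 28. G_2 = 27.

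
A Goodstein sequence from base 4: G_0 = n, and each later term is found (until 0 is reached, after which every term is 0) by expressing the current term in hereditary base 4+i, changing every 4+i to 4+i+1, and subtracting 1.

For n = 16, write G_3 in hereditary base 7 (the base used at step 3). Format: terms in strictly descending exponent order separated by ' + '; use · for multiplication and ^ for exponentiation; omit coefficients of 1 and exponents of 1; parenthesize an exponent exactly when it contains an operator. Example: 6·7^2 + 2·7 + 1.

4·7 + 2

(0) 16|_4 = 4^2 ↦ 5^2|_5 = 25 ⇒ 24
(1) 24|_5 = 4·5 + 4 ↦ 4·6 + 4|_6 = 28 ⇒ 27
(2) 27|_6 = 4·6 + 3 ↦ 4·7 + 3|_7 = 31 ⇒ 30
(3) 30|_7 = 4·7 + 2 ↦ 4·8 + 2|_8 = 34 ⇒ 33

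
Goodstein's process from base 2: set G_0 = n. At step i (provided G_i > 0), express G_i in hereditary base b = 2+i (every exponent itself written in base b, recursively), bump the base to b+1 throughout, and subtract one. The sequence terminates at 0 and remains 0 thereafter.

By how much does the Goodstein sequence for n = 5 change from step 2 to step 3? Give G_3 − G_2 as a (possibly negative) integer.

i=0: 5 = 2^2 + 1 (b=2); 2→3: 3^3 + 1 = 28; 28−1 = 27
i=1: 27 = 3^3 (b=3); 3→4: 4^4 = 256; 256−1 = 255
i=2: 255 = 3·4^3 + 3·4^2 + 3·4 + 3 (b=4); 4→5: 3·5^3 + 3·5^2 + 3·5 + 3 = 468; 468−1 = 467

212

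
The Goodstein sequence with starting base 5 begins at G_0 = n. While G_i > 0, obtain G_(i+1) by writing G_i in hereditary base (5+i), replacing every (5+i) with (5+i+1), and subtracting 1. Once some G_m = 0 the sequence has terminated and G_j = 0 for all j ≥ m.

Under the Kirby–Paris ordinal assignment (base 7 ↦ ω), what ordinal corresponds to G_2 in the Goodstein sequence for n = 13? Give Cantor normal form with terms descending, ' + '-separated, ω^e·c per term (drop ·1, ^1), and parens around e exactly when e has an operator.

ω·2 + 1

[0] 13 ≡ 2·5 + 3 (base 5). Lift 6: 15. −1: 14.
[1] 14 ≡ 2·6 + 2 (base 6). Lift 7: 16. −1: 15.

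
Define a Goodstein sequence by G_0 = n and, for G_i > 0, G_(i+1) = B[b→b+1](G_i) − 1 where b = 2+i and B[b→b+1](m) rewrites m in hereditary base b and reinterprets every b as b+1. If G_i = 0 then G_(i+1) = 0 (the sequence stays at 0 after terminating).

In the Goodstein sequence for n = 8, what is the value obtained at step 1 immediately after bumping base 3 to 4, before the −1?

i=0: 8 = 2^(2 + 1) (b=2); 2→3: 3^(3 + 1) = 81; 81−1 = 80
i=1: 80 = 2·3^3 + 2·3^2 + 2·3 + 2 (b=3); 3→4: 2·4^4 + 2·4^2 + 2·4 + 2 = 554; 554−1 = 553

554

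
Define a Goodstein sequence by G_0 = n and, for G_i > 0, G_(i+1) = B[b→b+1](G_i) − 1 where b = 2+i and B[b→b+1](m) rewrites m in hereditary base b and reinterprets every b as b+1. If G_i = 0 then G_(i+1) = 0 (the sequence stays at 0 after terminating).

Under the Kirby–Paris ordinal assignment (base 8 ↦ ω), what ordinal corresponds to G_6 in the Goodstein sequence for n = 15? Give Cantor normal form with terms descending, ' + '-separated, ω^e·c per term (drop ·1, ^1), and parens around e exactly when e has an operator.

15 —HB2→ 2^(2 + 1) + 2^2 + 2 + 1 —bump→ 3^(3 + 1) + 3^3 + 3 + 1 = 112 —(−1)→ 111
111 —HB3→ 3^(3 + 1) + 3^3 + 3 —bump→ 4^(4 + 1) + 4^4 + 4 = 1284 —(−1)→ 1283
1283 —HB4→ 4^(4 + 1) + 4^4 + 3 —bump→ 5^(5 + 1) + 5^5 + 3 = 18753 —(−1)→ 18752
18752 —HB5→ 5^(5 + 1) + 5^5 + 2 —bump→ 6^(6 + 1) + 6^6 + 2 = 326594 —(−1)→ 326593
326593 —HB6→ 6^(6 + 1) + 6^6 + 1 —bump→ 7^(7 + 1) + 7^7 + 1 = 6588345 —(−1)→ 6588344
6588344 —HB7→ 7^(7 + 1) + 7^7 —bump→ 8^(8 + 1) + 8^8 = 150994944 —(−1)→ 150994943
150994943 —HB8→ 8^(8 + 1) + 7·8^7 + 7·8^6 + 7·8^5 + 7·8^4 + 7·8^3 + 7·8^2 + 7·8 + 7 —bump→ 9^(9 + 1) + 7·9^7 + 7·9^6 + 7·9^5 + 7·9^4 + 7·9^3 + 7·9^2 + 7·9 + 7 = 3524450281 —(−1)→ 3524450280

ω^(ω + 1) + ω^7·7 + ω^6·7 + ω^5·7 + ω^4·7 + ω^3·7 + ω^2·7 + ω·7 + 7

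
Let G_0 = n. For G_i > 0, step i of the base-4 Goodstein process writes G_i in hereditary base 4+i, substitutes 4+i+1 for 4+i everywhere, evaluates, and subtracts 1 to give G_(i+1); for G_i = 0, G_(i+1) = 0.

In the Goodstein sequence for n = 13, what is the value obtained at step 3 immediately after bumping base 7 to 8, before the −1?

(0) 13|_4 = 3·4 + 1 ↦ 3·5 + 1|_5 = 16 ⇒ 15
(1) 15|_5 = 3·5 ↦ 3·6|_6 = 18 ⇒ 17
(2) 17|_6 = 2·6 + 5 ↦ 2·7 + 5|_7 = 19 ⇒ 18
(3) 18|_7 = 2·7 + 4 ↦ 2·8 + 4|_8 = 20 ⇒ 19

20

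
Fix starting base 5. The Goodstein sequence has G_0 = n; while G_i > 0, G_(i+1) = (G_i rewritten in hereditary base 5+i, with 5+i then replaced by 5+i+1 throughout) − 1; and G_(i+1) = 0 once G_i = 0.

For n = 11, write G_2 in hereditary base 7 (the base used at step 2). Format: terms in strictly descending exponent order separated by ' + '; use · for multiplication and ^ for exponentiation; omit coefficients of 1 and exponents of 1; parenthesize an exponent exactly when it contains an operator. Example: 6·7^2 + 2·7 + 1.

step 0: 11 = 2·5 + 1; sub 6 for 5: 2·6 + 1; = 13; G_1 = 13−1 = 12
step 1: 12 = 2·6; sub 7 for 6: 2·7; = 14; G_2 = 14−1 = 13

7 + 6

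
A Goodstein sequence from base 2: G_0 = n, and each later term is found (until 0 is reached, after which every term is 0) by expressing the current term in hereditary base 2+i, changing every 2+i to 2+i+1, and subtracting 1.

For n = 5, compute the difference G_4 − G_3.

308

5 —HB2→ 2^2 + 1 —bump→ 3^3 + 1 = 28 —(−1)→ 27
27 —HB3→ 3^3 —bump→ 4^4 = 256 —(−1)→ 255
255 —HB4→ 3·4^3 + 3·4^2 + 3·4 + 3 —bump→ 3·5^3 + 3·5^2 + 3·5 + 3 = 468 —(−1)→ 467
467 —HB5→ 3·5^3 + 3·5^2 + 3·5 + 2 —bump→ 3·6^3 + 3·6^2 + 3·6 + 2 = 776 —(−1)→ 775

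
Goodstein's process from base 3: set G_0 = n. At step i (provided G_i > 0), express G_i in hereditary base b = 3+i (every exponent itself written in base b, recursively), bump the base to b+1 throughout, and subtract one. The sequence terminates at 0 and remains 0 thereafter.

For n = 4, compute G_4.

4 —HB3→ 3 + 1 —bump→ 4 + 1 = 5 —(−1)→ 4
4 —HB4→ 4 —bump→ 5 = 5 —(−1)→ 4
4 —HB5→ 4 —bump→ 4 = 4 —(−1)→ 3
3 —HB6→ 3 —bump→ 3 = 3 —(−1)→ 2
2 —HB7→ 2 —bump→ 2 = 2 —(−1)→ 1

2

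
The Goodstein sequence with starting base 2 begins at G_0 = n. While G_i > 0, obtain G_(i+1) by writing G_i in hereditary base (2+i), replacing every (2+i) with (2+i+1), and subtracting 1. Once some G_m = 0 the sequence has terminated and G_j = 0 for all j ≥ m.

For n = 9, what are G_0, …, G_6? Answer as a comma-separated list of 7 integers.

9, 81, 1023, 9842, 140743, 2471826, 50333399

(0) 9|_2 = 2^(2 + 1) + 1 ↦ 3^(3 + 1) + 1|_3 = 82 ⇒ 81
(1) 81|_3 = 3^(3 + 1) ↦ 4^(4 + 1)|_4 = 1024 ⇒ 1023
(2) 1023|_4 = 3·4^4 + 3·4^3 + 3·4^2 + 3·4 + 3 ↦ 3·5^5 + 3·5^3 + 3·5^2 + 3·5 + 3|_5 = 9843 ⇒ 9842
(3) 9842|_5 = 3·5^5 + 3·5^3 + 3·5^2 + 3·5 + 2 ↦ 3·6^6 + 3·6^3 + 3·6^2 + 3·6 + 2|_6 = 140744 ⇒ 140743
(4) 140743|_6 = 3·6^6 + 3·6^3 + 3·6^2 + 3·6 + 1 ↦ 3·7^7 + 3·7^3 + 3·7^2 + 3·7 + 1|_7 = 2471827 ⇒ 2471826
(5) 2471826|_7 = 3·7^7 + 3·7^3 + 3·7^2 + 3·7 ↦ 3·8^8 + 3·8^3 + 3·8^2 + 3·8|_8 = 50333400 ⇒ 50333399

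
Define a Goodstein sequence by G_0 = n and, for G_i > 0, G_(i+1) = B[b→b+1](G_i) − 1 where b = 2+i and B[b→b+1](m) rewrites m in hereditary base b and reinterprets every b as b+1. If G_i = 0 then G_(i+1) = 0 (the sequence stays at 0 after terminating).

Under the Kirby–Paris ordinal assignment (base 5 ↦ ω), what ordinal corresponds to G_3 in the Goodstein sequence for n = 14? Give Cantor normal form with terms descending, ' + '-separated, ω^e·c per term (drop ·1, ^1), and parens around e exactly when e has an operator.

14 —HB2→ 2^(2 + 1) + 2^2 + 2 —bump→ 3^(3 + 1) + 3^3 + 3 = 111 —(−1)→ 110
110 —HB3→ 3^(3 + 1) + 3^3 + 2 —bump→ 4^(4 + 1) + 4^4 + 2 = 1282 —(−1)→ 1281
1281 —HB4→ 4^(4 + 1) + 4^4 + 1 —bump→ 5^(5 + 1) + 5^5 + 1 = 18751 —(−1)→ 18750
18750 —HB5→ 5^(5 + 1) + 5^5 —bump→ 6^(6 + 1) + 6^6 = 326592 —(−1)→ 326591

ω^(ω + 1) + ω^ω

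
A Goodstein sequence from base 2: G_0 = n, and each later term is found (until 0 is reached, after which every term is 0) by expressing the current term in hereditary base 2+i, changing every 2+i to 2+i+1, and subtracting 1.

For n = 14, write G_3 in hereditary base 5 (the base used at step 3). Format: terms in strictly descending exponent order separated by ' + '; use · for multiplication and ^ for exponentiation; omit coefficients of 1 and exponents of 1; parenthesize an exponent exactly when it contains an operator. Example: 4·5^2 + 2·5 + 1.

[0] 14 ≡ 2^(2 + 1) + 2^2 + 2 (base 2). Lift 3: 111. −1: 110.
[1] 110 ≡ 3^(3 + 1) + 3^3 + 2 (base 3). Lift 4: 1282. −1: 1281.
[2] 1281 ≡ 4^(4 + 1) + 4^4 + 1 (base 4). Lift 5: 18751. −1: 18750.

5^(5 + 1) + 5^5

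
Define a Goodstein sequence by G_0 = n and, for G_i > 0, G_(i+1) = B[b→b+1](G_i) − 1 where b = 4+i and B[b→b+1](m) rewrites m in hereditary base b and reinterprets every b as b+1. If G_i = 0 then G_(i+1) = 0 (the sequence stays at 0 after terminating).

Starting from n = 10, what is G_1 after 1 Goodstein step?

[0] 10 ≡ 2·4 + 2 (base 4). Lift 5: 12. −1: 11.
[1] 11 ≡ 2·5 + 1 (base 5). Lift 6: 13. −1: 12.

11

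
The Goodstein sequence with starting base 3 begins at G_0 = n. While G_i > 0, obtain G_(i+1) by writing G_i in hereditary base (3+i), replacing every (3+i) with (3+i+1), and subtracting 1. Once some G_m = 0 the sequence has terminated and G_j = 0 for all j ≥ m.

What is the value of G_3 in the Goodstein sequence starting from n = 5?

G_0=5  [base 3] 3 + 2  →[3↦4]→  4 + 2 = 6  −1 ⇒ G_1=5
G_1=5  [base 4] 4 + 1  →[4↦5]→  5 + 1 = 6  −1 ⇒ G_2=5
G_2=5  [base 5] 5  →[5↦6]→  6 = 6  −1 ⇒ G_3=5
G_3=5  [base 6] 5  →[6↦7]→  5 = 5  −1 ⇒ G_4=4

5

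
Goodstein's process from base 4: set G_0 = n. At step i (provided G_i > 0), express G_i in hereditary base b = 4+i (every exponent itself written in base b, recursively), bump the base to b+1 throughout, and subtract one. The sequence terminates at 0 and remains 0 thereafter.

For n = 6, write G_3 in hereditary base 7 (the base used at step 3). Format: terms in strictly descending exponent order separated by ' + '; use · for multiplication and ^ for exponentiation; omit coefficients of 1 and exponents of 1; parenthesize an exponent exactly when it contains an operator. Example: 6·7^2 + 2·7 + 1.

6

6 —HB4→ 4 + 2 —bump→ 5 + 2 = 7 —(−1)→ 6
6 —HB5→ 5 + 1 —bump→ 6 + 1 = 7 —(−1)→ 6
6 —HB6→ 6 —bump→ 7 = 7 —(−1)→ 6
6 —HB7→ 6 —bump→ 6 = 6 —(−1)→ 5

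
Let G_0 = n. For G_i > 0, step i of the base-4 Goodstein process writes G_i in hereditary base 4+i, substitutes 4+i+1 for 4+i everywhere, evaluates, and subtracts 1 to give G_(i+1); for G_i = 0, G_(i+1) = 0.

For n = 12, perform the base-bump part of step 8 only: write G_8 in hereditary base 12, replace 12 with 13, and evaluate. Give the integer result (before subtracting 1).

20

G_0=12  [base 4] 3·4  →[4↦5]→  3·5 = 15  −1 ⇒ G_1=14
G_1=14  [base 5] 2·5 + 4  →[5↦6]→  2·6 + 4 = 16  −1 ⇒ G_2=15
G_2=15  [base 6] 2·6 + 3  →[6↦7]→  2·7 + 3 = 17  −1 ⇒ G_3=16
G_3=16  [base 7] 2·7 + 2  →[7↦8]→  2·8 + 2 = 18  −1 ⇒ G_4=17
G_4=17  [base 8] 2·8 + 1  →[8↦9]→  2·9 + 1 = 19  −1 ⇒ G_5=18
G_5=18  [base 9] 2·9  →[9↦10]→  2·10 = 20  −1 ⇒ G_6=19
G_6=19  [base 10] 10 + 9  →[10↦11]→  11 + 9 = 20  −1 ⇒ G_7=19
G_7=19  [base 11] 11 + 8  →[11↦12]→  12 + 8 = 20  −1 ⇒ G_8=19
G_8=19  [base 12] 12 + 7  →[12↦13]→  13 + 7 = 20  −1 ⇒ G_9=19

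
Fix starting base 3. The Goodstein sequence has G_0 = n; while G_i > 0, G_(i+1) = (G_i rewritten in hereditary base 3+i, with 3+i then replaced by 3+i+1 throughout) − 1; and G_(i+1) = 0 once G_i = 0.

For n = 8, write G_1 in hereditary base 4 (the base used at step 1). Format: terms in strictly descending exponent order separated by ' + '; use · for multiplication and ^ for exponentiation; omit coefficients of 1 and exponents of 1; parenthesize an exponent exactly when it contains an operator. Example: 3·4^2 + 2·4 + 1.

2·4 + 1

[0] 8 ≡ 2·3 + 2 (base 3). Lift 4: 10. −1: 9.
[1] 9 ≡ 2·4 + 1 (base 4). Lift 5: 11. −1: 10.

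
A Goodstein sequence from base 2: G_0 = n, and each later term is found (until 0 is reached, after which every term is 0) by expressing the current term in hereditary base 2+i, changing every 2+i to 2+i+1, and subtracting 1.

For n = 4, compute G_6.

139

(0) 4|_2 = 2^2 ↦ 3^3|_3 = 27 ⇒ 26
(1) 26|_3 = 2·3^2 + 2·3 + 2 ↦ 2·4^2 + 2·4 + 2|_4 = 42 ⇒ 41
(2) 41|_4 = 2·4^2 + 2·4 + 1 ↦ 2·5^2 + 2·5 + 1|_5 = 61 ⇒ 60
(3) 60|_5 = 2·5^2 + 2·5 ↦ 2·6^2 + 2·6|_6 = 84 ⇒ 83
(4) 83|_6 = 2·6^2 + 6 + 5 ↦ 2·7^2 + 7 + 5|_7 = 110 ⇒ 109
(5) 109|_7 = 2·7^2 + 7 + 4 ↦ 2·8^2 + 8 + 4|_8 = 140 ⇒ 139
(6) 139|_8 = 2·8^2 + 8 + 3 ↦ 2·9^2 + 9 + 3|_9 = 174 ⇒ 173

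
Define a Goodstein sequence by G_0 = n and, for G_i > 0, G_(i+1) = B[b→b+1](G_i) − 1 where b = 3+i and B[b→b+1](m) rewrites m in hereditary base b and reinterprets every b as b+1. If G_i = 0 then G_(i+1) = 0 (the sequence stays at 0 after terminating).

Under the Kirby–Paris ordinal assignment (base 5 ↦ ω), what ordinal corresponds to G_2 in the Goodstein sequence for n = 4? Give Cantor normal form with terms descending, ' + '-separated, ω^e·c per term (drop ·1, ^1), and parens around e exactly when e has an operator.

4

4 —HB3→ 3 + 1 —bump→ 4 + 1 = 5 —(−1)→ 4
4 —HB4→ 4 —bump→ 5 = 5 —(−1)→ 4
4 —HB5→ 4 —bump→ 4 = 4 —(−1)→ 3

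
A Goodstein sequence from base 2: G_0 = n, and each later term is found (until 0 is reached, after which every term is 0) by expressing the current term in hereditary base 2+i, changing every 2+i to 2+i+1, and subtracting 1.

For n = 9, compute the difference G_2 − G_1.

942

9 —HB2→ 2^(2 + 1) + 1 —bump→ 3^(3 + 1) + 1 = 82 —(−1)→ 81
81 —HB3→ 3^(3 + 1) —bump→ 4^(4 + 1) = 1024 —(−1)→ 1023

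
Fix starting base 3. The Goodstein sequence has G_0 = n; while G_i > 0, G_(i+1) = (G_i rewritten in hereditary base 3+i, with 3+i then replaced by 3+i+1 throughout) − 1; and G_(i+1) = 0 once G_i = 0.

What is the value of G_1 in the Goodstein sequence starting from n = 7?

i=0: 7 = 2·3 + 1 (b=3); 3→4: 2·4 + 1 = 9; 9−1 = 8
i=1: 8 = 2·4 (b=4); 4→5: 2·5 = 10; 10−1 = 9

8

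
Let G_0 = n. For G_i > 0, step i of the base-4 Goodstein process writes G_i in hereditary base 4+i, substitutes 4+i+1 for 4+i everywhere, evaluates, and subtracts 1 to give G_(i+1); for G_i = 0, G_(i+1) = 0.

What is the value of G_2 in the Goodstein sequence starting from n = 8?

9

8 —HB4→ 2·4 —bump→ 2·5 = 10 —(−1)→ 9
9 —HB5→ 5 + 4 —bump→ 6 + 4 = 10 —(−1)→ 9
9 —HB6→ 6 + 3 —bump→ 7 + 3 = 10 —(−1)→ 9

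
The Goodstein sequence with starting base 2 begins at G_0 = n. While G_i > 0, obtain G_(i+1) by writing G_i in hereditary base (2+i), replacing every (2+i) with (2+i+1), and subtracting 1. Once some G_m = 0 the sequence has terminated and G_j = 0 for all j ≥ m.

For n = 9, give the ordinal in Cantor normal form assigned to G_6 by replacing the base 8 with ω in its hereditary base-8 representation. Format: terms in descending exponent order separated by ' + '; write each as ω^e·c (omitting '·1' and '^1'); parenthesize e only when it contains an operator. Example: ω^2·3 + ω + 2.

ω^ω·3 + ω^3·3 + ω^2·3 + ω·2 + 7

(0) 9|_2 = 2^(2 + 1) + 1 ↦ 3^(3 + 1) + 1|_3 = 82 ⇒ 81
(1) 81|_3 = 3^(3 + 1) ↦ 4^(4 + 1)|_4 = 1024 ⇒ 1023
(2) 1023|_4 = 3·4^4 + 3·4^3 + 3·4^2 + 3·4 + 3 ↦ 3·5^5 + 3·5^3 + 3·5^2 + 3·5 + 3|_5 = 9843 ⇒ 9842
(3) 9842|_5 = 3·5^5 + 3·5^3 + 3·5^2 + 3·5 + 2 ↦ 3·6^6 + 3·6^3 + 3·6^2 + 3·6 + 2|_6 = 140744 ⇒ 140743
(4) 140743|_6 = 3·6^6 + 3·6^3 + 3·6^2 + 3·6 + 1 ↦ 3·7^7 + 3·7^3 + 3·7^2 + 3·7 + 1|_7 = 2471827 ⇒ 2471826
(5) 2471826|_7 = 3·7^7 + 3·7^3 + 3·7^2 + 3·7 ↦ 3·8^8 + 3·8^3 + 3·8^2 + 3·8|_8 = 50333400 ⇒ 50333399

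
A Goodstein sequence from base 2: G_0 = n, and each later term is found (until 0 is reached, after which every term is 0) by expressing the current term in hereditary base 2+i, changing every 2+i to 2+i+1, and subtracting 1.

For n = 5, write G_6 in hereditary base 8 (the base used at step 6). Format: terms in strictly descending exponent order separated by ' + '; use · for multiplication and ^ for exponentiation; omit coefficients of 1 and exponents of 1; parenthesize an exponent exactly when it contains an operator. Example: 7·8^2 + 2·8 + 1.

[0] 5 ≡ 2^2 + 1 (base 2). Lift 3: 28. −1: 27.
[1] 27 ≡ 3^3 (base 3). Lift 4: 256. −1: 255.
[2] 255 ≡ 3·4^3 + 3·4^2 + 3·4 + 3 (base 4). Lift 5: 468. −1: 467.
[3] 467 ≡ 3·5^3 + 3·5^2 + 3·5 + 2 (base 5). Lift 6: 776. −1: 775.
[4] 775 ≡ 3·6^3 + 3·6^2 + 3·6 + 1 (base 6). Lift 7: 1198. −1: 1197.
[5] 1197 ≡ 3·7^3 + 3·7^2 + 3·7 (base 7). Lift 8: 1752. −1: 1751.
[6] 1751 ≡ 3·8^3 + 3·8^2 + 2·8 + 7 (base 8). Lift 9: 2455. −1: 2454.

3·8^3 + 3·8^2 + 2·8 + 7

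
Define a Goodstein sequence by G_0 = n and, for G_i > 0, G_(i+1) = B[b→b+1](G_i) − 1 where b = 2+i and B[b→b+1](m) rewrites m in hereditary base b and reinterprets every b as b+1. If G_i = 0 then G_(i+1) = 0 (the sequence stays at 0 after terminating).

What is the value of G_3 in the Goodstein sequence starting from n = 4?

base 2: 4 = 2^2; at 3: 3^3 = 27; next = 26
base 3: 26 = 2·3^2 + 2·3 + 2; at 4: 2·4^2 + 2·4 + 2 = 42; next = 41
base 4: 41 = 2·4^2 + 2·4 + 1; at 5: 2·5^2 + 2·5 + 1 = 61; next = 60
base 5: 60 = 2·5^2 + 2·5; at 6: 2·6^2 + 2·6 = 84; next = 83

60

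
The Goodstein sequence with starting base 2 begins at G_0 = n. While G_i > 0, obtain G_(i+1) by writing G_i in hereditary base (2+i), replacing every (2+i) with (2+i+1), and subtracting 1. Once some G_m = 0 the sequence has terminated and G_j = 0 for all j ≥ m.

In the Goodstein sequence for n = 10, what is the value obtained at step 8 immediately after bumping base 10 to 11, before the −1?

1426559238831

10 —HB2→ 2^(2 + 1) + 2 —bump→ 3^(3 + 1) + 3 = 84 —(−1)→ 83
83 —HB3→ 3^(3 + 1) + 2 —bump→ 4^(4 + 1) + 2 = 1026 —(−1)→ 1025
1025 —HB4→ 4^(4 + 1) + 1 —bump→ 5^(5 + 1) + 1 = 15626 —(−1)→ 15625
15625 —HB5→ 5^(5 + 1) —bump→ 6^(6 + 1) = 279936 —(−1)→ 279935
279935 —HB6→ 5·6^6 + 5·6^5 + 5·6^4 + 5·6^3 + 5·6^2 + 5·6 + 5 —bump→ 5·7^7 + 5·7^5 + 5·7^4 + 5·7^3 + 5·7^2 + 5·7 + 5 = 4215755 —(−1)→ 4215754
4215754 —HB7→ 5·7^7 + 5·7^5 + 5·7^4 + 5·7^3 + 5·7^2 + 5·7 + 4 —bump→ 5·8^8 + 5·8^5 + 5·8^4 + 5·8^3 + 5·8^2 + 5·8 + 4 = 84073324 —(−1)→ 84073323
84073323 —HB8→ 5·8^8 + 5·8^5 + 5·8^4 + 5·8^3 + 5·8^2 + 5·8 + 3 —bump→ 5·9^9 + 5·9^5 + 5·9^4 + 5·9^3 + 5·9^2 + 5·9 + 3 = 1937434593 —(−1)→ 1937434592
1937434592 —HB9→ 5·9^9 + 5·9^5 + 5·9^4 + 5·9^3 + 5·9^2 + 5·9 + 2 —bump→ 5·10^10 + 5·10^5 + 5·10^4 + 5·10^3 + 5·10^2 + 5·10 + 2 = 50000555552 —(−1)→ 50000555551
50000555551 —HB10→ 5·10^10 + 5·10^5 + 5·10^4 + 5·10^3 + 5·10^2 + 5·10 + 1 —bump→ 5·11^11 + 5·11^5 + 5·11^4 + 5·11^3 + 5·11^2 + 5·11 + 1 = 1426559238831 —(−1)→ 1426559238830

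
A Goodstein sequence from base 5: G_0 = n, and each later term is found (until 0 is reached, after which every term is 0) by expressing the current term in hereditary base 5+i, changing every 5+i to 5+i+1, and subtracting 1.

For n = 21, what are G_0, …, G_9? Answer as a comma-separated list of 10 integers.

21, 24, 27, 29, 31, 33, 35, 37, 39, 41

[0] 21 ≡ 4·5 + 1 (base 5). Lift 6: 25. −1: 24.
[1] 24 ≡ 4·6 (base 6). Lift 7: 28. −1: 27.
[2] 27 ≡ 3·7 + 6 (base 7). Lift 8: 30. −1: 29.
[3] 29 ≡ 3·8 + 5 (base 8). Lift 9: 32. −1: 31.
[4] 31 ≡ 3·9 + 4 (base 9). Lift 10: 34. −1: 33.
[5] 33 ≡ 3·10 + 3 (base 10). Lift 11: 36. −1: 35.
[6] 35 ≡ 3·11 + 2 (base 11). Lift 12: 38. −1: 37.
[7] 37 ≡ 3·12 + 1 (base 12). Lift 13: 40. −1: 39.
[8] 39 ≡ 3·13 (base 13). Lift 14: 42. −1: 41.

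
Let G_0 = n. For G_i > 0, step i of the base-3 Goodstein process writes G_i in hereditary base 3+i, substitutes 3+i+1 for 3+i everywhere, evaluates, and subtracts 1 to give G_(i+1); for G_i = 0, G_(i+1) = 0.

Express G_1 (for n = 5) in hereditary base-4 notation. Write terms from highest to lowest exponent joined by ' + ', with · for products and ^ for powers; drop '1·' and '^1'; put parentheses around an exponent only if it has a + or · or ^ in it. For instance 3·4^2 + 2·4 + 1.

4 + 1

G_0=5  [base 3] 3 + 2  →[3↦4]→  4 + 2 = 6  −1 ⇒ G_1=5
G_1=5  [base 4] 4 + 1  →[4↦5]→  5 + 1 = 6  −1 ⇒ G_2=5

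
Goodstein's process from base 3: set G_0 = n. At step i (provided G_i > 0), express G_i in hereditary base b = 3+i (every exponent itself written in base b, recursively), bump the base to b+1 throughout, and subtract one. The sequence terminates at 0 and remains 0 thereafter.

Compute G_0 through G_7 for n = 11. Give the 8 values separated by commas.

(0) 11|_3 = 3^2 + 2 ↦ 4^2 + 2|_4 = 18 ⇒ 17
(1) 17|_4 = 4^2 + 1 ↦ 5^2 + 1|_5 = 26 ⇒ 25
(2) 25|_5 = 5^2 ↦ 6^2|_6 = 36 ⇒ 35
(3) 35|_6 = 5·6 + 5 ↦ 5·7 + 5|_7 = 40 ⇒ 39
(4) 39|_7 = 5·7 + 4 ↦ 5·8 + 4|_8 = 44 ⇒ 43
(5) 43|_8 = 5·8 + 3 ↦ 5·9 + 3|_9 = 48 ⇒ 47
(6) 47|_9 = 5·9 + 2 ↦ 5·10 + 2|_10 = 52 ⇒ 51

11, 17, 25, 35, 39, 43, 47, 51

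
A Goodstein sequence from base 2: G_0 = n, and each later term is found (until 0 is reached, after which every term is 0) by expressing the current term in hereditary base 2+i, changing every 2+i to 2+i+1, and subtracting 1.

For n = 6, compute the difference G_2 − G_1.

[0] 6 ≡ 2^2 + 2 (base 2). Lift 3: 30. −1: 29.
[1] 29 ≡ 3^3 + 2 (base 3). Lift 4: 258. −1: 257.

228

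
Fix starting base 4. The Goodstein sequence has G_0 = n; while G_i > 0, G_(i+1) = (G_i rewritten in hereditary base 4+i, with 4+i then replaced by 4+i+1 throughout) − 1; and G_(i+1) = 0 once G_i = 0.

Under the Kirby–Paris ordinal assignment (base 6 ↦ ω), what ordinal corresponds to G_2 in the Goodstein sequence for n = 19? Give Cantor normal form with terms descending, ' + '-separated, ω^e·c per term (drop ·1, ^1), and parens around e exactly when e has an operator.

ω^2 + 1

i=0: 19 = 4^2 + 3 (b=4); 4→5: 5^2 + 3 = 28; 28−1 = 27
i=1: 27 = 5^2 + 2 (b=5); 5→6: 6^2 + 2 = 38; 38−1 = 37
i=2: 37 = 6^2 + 1 (b=6); 6→7: 7^2 + 1 = 50; 50−1 = 49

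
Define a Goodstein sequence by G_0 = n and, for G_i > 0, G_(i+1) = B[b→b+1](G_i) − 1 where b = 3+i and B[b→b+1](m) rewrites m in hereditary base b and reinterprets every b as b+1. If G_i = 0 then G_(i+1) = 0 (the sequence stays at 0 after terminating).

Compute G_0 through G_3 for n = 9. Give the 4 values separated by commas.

9, 15, 17, 19

G_0 = 9. HB_3(9) = 3^2. Bump = 16. G_1 = 15.
G_1 = 15. HB_4(15) = 3·4 + 3. Bump = 18. G_2 = 17.
G_2 = 17. HB_5(17) = 3·5 + 2. Bump = 20. G_3 = 19.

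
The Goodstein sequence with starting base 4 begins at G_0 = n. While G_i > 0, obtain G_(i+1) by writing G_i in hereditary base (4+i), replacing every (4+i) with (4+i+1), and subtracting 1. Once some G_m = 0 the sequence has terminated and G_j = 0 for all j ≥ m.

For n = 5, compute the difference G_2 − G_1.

i=0: 5 = 4 + 1 (b=4); 4→5: 5 + 1 = 6; 6−1 = 5
i=1: 5 = 5 (b=5); 5→6: 6 = 6; 6−1 = 5

0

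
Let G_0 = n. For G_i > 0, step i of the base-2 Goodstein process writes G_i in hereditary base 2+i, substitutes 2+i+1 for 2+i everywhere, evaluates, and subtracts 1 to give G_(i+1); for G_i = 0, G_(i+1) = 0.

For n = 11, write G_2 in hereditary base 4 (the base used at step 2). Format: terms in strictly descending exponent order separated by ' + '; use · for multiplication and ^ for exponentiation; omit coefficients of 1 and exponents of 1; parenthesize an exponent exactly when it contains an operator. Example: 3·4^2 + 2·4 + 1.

base 2: 11 = 2^(2 + 1) + 2 + 1; at 3: 3^(3 + 1) + 3 + 1 = 85; next = 84
base 3: 84 = 3^(3 + 1) + 3; at 4: 4^(4 + 1) + 4 = 1028; next = 1027
base 4: 1027 = 4^(4 + 1) + 3; at 5: 5^(5 + 1) + 3 = 15628; next = 15627

4^(4 + 1) + 3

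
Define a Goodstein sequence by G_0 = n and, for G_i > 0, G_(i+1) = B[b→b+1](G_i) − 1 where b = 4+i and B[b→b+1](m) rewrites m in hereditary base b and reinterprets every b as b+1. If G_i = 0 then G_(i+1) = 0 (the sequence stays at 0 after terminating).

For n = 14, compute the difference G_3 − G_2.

(0) 14|_4 = 3·4 + 2 ↦ 3·5 + 2|_5 = 17 ⇒ 16
(1) 16|_5 = 3·5 + 1 ↦ 3·6 + 1|_6 = 19 ⇒ 18
(2) 18|_6 = 3·6 ↦ 3·7|_7 = 21 ⇒ 20

2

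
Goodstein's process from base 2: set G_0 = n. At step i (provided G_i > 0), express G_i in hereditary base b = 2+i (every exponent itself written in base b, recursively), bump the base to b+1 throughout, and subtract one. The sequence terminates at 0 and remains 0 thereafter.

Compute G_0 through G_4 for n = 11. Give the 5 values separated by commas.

11, 84, 1027, 15627, 279937

(0) 11|_2 = 2^(2 + 1) + 2 + 1 ↦ 3^(3 + 1) + 3 + 1|_3 = 85 ⇒ 84
(1) 84|_3 = 3^(3 + 1) + 3 ↦ 4^(4 + 1) + 4|_4 = 1028 ⇒ 1027
(2) 1027|_4 = 4^(4 + 1) + 3 ↦ 5^(5 + 1) + 3|_5 = 15628 ⇒ 15627
(3) 15627|_5 = 5^(5 + 1) + 2 ↦ 6^(6 + 1) + 2|_6 = 279938 ⇒ 279937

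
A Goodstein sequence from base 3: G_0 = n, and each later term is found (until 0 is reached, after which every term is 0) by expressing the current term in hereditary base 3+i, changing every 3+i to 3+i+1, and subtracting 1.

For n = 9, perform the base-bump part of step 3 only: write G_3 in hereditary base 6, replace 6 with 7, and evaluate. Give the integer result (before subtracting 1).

G_0=9  [base 3] 3^2  →[3↦4]→  4^2 = 16  −1 ⇒ G_1=15
G_1=15  [base 4] 3·4 + 3  →[4↦5]→  3·5 + 3 = 18  −1 ⇒ G_2=17
G_2=17  [base 5] 3·5 + 2  →[5↦6]→  3·6 + 2 = 20  −1 ⇒ G_3=19

22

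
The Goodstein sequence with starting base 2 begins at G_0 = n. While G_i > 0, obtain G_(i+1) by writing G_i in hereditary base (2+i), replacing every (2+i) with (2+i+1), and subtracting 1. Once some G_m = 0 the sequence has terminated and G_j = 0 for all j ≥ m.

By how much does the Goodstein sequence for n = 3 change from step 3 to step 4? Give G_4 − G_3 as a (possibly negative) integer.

-1

(0) 3|_2 = 2 + 1 ↦ 3 + 1|_3 = 4 ⇒ 3
(1) 3|_3 = 3 ↦ 4|_4 = 4 ⇒ 3
(2) 3|_4 = 3 ↦ 3|_5 = 3 ⇒ 2
(3) 2|_5 = 2 ↦ 2|_6 = 2 ⇒ 1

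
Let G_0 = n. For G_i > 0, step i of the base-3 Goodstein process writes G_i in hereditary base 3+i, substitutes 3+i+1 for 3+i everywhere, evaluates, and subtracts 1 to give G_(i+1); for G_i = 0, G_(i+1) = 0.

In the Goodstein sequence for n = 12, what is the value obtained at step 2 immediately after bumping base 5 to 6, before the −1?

i=0: 12 = 3^2 + 3 (b=3); 3→4: 4^2 + 4 = 20; 20−1 = 19
i=1: 19 = 4^2 + 3 (b=4); 4→5: 5^2 + 3 = 28; 28−1 = 27
i=2: 27 = 5^2 + 2 (b=5); 5→6: 6^2 + 2 = 38; 38−1 = 37

38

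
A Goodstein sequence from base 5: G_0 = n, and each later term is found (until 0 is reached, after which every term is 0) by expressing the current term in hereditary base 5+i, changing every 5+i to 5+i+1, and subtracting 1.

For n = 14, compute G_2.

14 —HB5→ 2·5 + 4 —bump→ 2·6 + 4 = 16 —(−1)→ 15
15 —HB6→ 2·6 + 3 —bump→ 2·7 + 3 = 17 —(−1)→ 16
16 —HB7→ 2·7 + 2 —bump→ 2·8 + 2 = 18 —(−1)→ 17

16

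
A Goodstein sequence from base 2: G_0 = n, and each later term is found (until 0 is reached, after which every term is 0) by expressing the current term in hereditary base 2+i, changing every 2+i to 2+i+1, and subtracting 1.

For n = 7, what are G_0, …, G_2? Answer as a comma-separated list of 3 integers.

7, 30, 259

base 2: 7 = 2^2 + 2 + 1; at 3: 3^3 + 3 + 1 = 31; next = 30
base 3: 30 = 3^3 + 3; at 4: 4^4 + 4 = 260; next = 259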